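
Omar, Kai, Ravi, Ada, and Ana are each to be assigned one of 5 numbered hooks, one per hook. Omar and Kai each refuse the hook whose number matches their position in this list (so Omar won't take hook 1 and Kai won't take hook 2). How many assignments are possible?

Let Aᵢ (for i ∈ {1, 2}) be the placements that put person i in their forbidden hook. Any j of these fix j positions, leaving (5−j)! ways to fill the rest, and there are C(2,j) ways to pick which j.
By inclusion–exclusion, the number of valid placements is Σ_{j=0}^{2} (−1)^j C(2,j)·(5−j)!.
Computing: 120 − 48 + 6 = 78.

78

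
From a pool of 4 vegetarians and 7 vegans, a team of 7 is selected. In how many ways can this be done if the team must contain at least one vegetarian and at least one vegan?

Total 7-person selections from all 11: C(11,7) = 330.
Subtract selections that omit an entire group: no vegetarians → C(7,7) = 1; no vegans → C(4,7) = 0.
Both groups omitted at once is impossible, so 330 − 1 = 329.

329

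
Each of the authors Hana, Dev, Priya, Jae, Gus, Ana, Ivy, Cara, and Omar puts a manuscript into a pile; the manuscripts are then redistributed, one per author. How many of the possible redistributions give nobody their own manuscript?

Count assignments avoiding every fixed point. For any j of the 9 authors fixed to their own manuscript, the other 9−j can be arranged in (9−j)! ways.
By inclusion–exclusion this is Σ_{j=0}^{9} (−1)^j C(9,j)·(9−j)!.
Computing: 362880 − 362880 + 181440 − 60480 + 15120 − 3024 + 504 − 72 + 9 − 1 = 133496.

133496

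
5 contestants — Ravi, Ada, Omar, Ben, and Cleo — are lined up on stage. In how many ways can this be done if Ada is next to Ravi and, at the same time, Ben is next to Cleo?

Treat {Ada,Ravi} as one block (2 orders) and {Ben,Cleo} as another (2 orders).
That leaves 3 units to arrange: 2 × 2 × 3! = 4 × 6 = 24.

24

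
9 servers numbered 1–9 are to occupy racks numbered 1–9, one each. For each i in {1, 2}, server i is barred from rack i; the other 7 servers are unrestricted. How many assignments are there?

287280

Let Aᵢ (for i ∈ {1, 2}) be the placements that put server i in its forbidden rack. Any j of these fix j positions, leaving (9−j)! ways to fill the rest, and there are C(2,j) ways to pick which j.
By inclusion–exclusion, the number of valid placements is Σ_{j=0}^{2} (−1)^j C(2,j)·(9−j)!.
Computing: 362880 − 80640 + 5040 = 287280.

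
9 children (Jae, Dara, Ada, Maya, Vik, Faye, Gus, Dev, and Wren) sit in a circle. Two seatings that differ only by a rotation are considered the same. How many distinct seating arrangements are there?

Around a circle, 9 distinct people have 9!/9 = (8)! = 40320 rotationally distinct seatings.

40320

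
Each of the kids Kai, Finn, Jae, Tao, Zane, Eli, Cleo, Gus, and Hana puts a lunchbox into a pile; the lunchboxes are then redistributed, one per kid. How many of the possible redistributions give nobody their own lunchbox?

133496

Count assignments avoiding every fixed point. For any j of the 9 kids fixed to their own lunchbox, the other 9−j can be arranged in (9−j)! ways.
By inclusion–exclusion this is Σ_{j=0}^{9} (−1)^j C(9,j)·(9−j)!.
Computing: 362880 − 362880 + 181440 − 60480 + 15120 − 3024 + 504 − 72 + 9 − 1 = 133496.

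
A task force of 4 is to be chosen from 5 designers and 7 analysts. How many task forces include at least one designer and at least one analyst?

Unrestricted: C(12,4) = 495 ways to pick any 4 of the 12.
Selections missing a whole group: no designers → C(7,4) = 35; no analysts → C(5,4) = 5.
Both groups omitted at once is impossible, so 495 − 40 = 455.

455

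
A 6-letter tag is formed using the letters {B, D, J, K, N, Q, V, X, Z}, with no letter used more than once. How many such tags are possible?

This is a permutation of 6 out of 9: P(9,6) = 9!/3!.
9 × 8 × 7 × 6 × 5 × 4 = 60480.

60480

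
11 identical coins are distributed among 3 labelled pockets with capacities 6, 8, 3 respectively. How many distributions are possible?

22

By stars and bars, unrestricted non-negative solutions to x_1+…+x_3 = 11 number C(11+2,2) = 78.
Subtract solutions that violate a single cap (substitute x_i' = x_i − (cap_i+1)): x_1 ≥ 7 gives C(6,2) = 15; x_2 ≥ 9 gives C(4,2) = 6; x_3 ≥ 4 gives C(9,2) = 36. Together 57.
Add back pairs where two caps are both exceeded: 0 + 1 + 0 = 1.
By inclusion–exclusion the count is 78 − 57 + 1 = 22.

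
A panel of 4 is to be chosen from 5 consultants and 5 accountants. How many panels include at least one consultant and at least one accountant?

200

Unrestricted: C(10,4) = 210 ways to pick any 4 of the 10.
Selections missing a whole group: no consultants → C(5,4) = 5; no accountants → C(5,4) = 5.
Both groups omitted at once is impossible, so 210 − 10 = 200.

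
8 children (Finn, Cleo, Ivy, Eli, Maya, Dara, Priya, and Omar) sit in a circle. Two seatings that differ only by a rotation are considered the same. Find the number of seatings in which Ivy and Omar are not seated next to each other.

Without the restriction there are (7)! = 5040 seatings.
Seatings with Ivy beside Omar: treat them as a block with 2 internal orders, giving 2 × (6)! = 1440.
Subtracting, 5040 − 1440 = 3600.

3600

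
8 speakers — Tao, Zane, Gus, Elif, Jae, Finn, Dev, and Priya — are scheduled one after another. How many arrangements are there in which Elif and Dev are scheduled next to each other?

Treat {Elif, Dev} as a single unit. There are 7 units to order, and the pair itself can be ordered 2 ways.
That gives 2 × 7! = 2 × 5040 = 10080.

10080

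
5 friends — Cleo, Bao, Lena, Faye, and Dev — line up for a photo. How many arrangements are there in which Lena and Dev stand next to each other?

Glue Lena and Dev into one block (2 internal orders), leaving 4 units to arrange in a row.
That gives 2 × 4! = 2 × 24 = 48.

48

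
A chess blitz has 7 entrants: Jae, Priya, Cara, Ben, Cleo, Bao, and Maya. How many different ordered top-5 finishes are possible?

2520

There are 7 choices for 1st place, 6 for 2nd, and so on down to 3 for position 5.
That gives 7 × 6 × 5 × 4 × 3 = 2520.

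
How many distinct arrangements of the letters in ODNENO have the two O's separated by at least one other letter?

There are 6!/(2!·2!) = 180 arrangements of ODNENO in total.
Arrangements with the O's together: treat OO as one letter, giving (5)!/(2!) = 60.
Subtracting, 180 − 60 = 120 arrangements keep the O's apart.

120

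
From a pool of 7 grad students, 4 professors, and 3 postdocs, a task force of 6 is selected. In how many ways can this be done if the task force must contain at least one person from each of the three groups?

2331

Total 6-person selections from all 14: C(14,6) = 3003.
Subtract selections that omit an entire group: no grad students → C(7,6) = 7; no professors → C(10,6) = 210; no postdocs → C(11,6) = 462.
Add back selections omitting two groups (i.e. drawn from a single group): C(7,6) + C(4,6) + C(3,6) = 7.
By inclusion–exclusion: 3003 − 679 + 7 = 2331.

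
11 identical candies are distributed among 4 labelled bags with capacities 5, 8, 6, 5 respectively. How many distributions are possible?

Without the upper bounds there are C(14,3) = 364 ways to split 11 among 4 bags.
Subtract solutions that violate a single cap (substitute x_i' = x_i − (cap_i+1)): x_1 ≥ 6 gives C(8,3) = 56; x_2 ≥ 9 gives C(5,3) = 10; x_3 ≥ 7 gives C(7,3) = 35; x_4 ≥ 6 gives C(8,3) = 56. Together 157.
No two caps can be exceeded simultaneously, so the pair terms are all 0.
By inclusion–exclusion the count is 364 − 157 + 0 = 207.

207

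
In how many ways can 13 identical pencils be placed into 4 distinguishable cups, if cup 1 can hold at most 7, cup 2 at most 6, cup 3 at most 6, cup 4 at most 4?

180

By stars and bars, unrestricted non-negative solutions to x_1+…+x_4 = 13 number C(13+3,3) = 560.
Subtract solutions that violate a single cap (substitute x_i' = x_i − (cap_i+1)): x_1 ≥ 8 gives C(8,3) = 56; x_2 ≥ 7 gives C(9,3) = 84; x_3 ≥ 7 gives C(9,3) = 84; x_4 ≥ 5 gives C(11,3) = 165. Together 389.
Add back pairs where two caps are both exceeded: 0 + 0 + 1 + 0 + 4 + 4 = 9.
By inclusion–exclusion the count is 560 − 389 + 9 = 180.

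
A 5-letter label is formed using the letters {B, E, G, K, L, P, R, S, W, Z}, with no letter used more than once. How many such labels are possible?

Choose and order 5 of the 10 symbols: the first letter has 10 options, the next 9, and so on down to 6.
That product is 10 × 9 × 8 × 7 × 6 = 30240.

30240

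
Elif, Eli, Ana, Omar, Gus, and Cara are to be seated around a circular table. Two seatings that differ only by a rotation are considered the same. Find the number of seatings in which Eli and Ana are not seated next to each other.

All circular seatings of 6 people number (5)! = 120.
Those with Eli next to Ana: fuse the pair into one unit and seat 5 units around a circle — 2·(4)! = 48.
Subtracting, 120 − 48 = 72.

72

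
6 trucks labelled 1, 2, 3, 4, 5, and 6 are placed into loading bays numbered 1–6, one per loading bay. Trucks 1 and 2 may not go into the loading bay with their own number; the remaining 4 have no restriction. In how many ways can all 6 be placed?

Let Aᵢ (for i ∈ {1, 2}) be the placements that put truck i in its forbidden loading bay. Any j of these fix j positions, leaving (6−j)! ways to fill the rest, and there are C(2,j) ways to pick which j.
By inclusion–exclusion, the number of valid placements is Σ_{j=0}^{2} (−1)^j C(2,j)·(6−j)!.
Computing: 720 − 240 + 24 = 504.

504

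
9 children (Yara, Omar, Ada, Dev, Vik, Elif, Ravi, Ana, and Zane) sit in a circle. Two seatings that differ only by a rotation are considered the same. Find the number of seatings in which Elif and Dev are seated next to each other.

10080

Glue Elif and Dev into a block (2 internal orders). Seating 8 units around a circle gives (7)! arrangements.
So 2 × (7)! = 2 × 5040 = 10080.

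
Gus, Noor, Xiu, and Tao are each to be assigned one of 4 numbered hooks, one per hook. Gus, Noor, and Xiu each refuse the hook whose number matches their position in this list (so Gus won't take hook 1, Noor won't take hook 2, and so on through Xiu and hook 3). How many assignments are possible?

Let Aᵢ (for i ∈ {1, 2, 3}) be the placements that put person i in their forbidden hook. Any j of these fix j positions, leaving (4−j)! ways to fill the rest, and there are C(3,j) ways to pick which j.
By inclusion–exclusion, the number of valid placements is Σ_{j=0}^{3} (−1)^j C(3,j)·(4−j)!.
Computing: 24 − 18 + 6 − 1 = 11.

11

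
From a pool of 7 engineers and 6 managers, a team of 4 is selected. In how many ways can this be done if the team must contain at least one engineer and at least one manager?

665

With no constraint there are C(13,4) = 715 possible selections.
Subtract selections that omit an entire group: no engineers → C(6,4) = 15; no managers → C(7,4) = 35.
Both groups omitted at once is impossible, so 715 − 50 = 665.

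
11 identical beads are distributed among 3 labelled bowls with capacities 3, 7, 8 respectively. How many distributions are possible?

Without the upper bounds there are C(13,2) = 78 ways to split 11 among 3 bowls.
Subtract solutions that violate a single cap (substitute x_i' = x_i − (cap_i+1)): x_1 ≥ 4 gives C(9,2) = 36; x_2 ≥ 8 gives C(5,2) = 10; x_3 ≥ 9 gives C(4,2) = 6. Together 52.
No two caps can be exceeded simultaneously, so the pair terms are all 0.
By inclusion–exclusion the count is 78 − 52 + 0 = 26.

26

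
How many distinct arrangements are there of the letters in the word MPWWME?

Letter multiplicities in MPWWME: E×1, M×2, P×1, W×2.
So there are 6! / (2!·2!) = 180 distinguishable arrangements.

180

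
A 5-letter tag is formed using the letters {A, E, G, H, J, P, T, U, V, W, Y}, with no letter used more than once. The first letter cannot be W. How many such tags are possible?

50400

The first letter has 11−1 = 10 choices (anything except W).
The remaining 4 letters are filled from the other 10 symbols without repetition: 10 × 9 × 8 × 7 = 5040.
Total: 10 × 5040 = 50400.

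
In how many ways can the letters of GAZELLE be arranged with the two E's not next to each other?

There are 7!/(2!·2!) = 1260 arrangements of GAZELLE in total.
Arrangements with the E's together: treat EE as one letter, giving (6)!/(2!) = 360.
Hence 1260 − 360 = 900.

900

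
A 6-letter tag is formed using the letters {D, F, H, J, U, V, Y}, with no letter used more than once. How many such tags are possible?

5040

With no repetition, fill the 6 letters in order: 7 choices, then 6, down to 2.
That product is 7 × 6 × 5 × 4 × 3 × 2 = 5040.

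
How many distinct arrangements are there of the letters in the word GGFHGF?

Letter multiplicities in GGFHGF: F×2, G×3, H×1.
So there are 6! / (3!·2!) = 60 distinguishable arrangements.

60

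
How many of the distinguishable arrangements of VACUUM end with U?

With the last slot taken by U, it remains to arrange the other 5 letters (VACUM).
Those 5 letters are all distinct, giving (5)! = 120.

120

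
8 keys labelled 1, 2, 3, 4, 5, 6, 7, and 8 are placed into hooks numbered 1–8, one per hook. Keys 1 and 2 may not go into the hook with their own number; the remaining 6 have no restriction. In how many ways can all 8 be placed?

30960

Let Aᵢ (for i ∈ {1, 2}) be the placements that put key i in its forbidden hook. Any j of these fix j positions, leaving (8−j)! ways to fill the rest, and there are C(2,j) ways to pick which j.
By inclusion–exclusion, the number of valid placements is Σ_{j=0}^{2} (−1)^j C(2,j)·(8−j)!.
Computing: 40320 − 10080 + 720 = 30960.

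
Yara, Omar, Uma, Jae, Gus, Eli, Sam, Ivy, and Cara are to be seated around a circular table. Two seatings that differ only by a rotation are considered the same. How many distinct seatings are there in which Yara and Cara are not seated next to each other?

30240

All circular seatings of 9 people number (8)! = 40320.
Those with Yara next to Cara: fuse the pair into one unit and seat 8 units around a circle — 2·(7)! = 10080.
Subtracting, 40320 − 10080 = 30240.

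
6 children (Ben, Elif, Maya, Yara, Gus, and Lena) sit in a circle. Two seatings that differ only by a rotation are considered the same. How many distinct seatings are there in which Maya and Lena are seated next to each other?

48

Treat {Maya, Lena} as one unit (2 internal orders) and seat the resulting 5 units around the table: (4)! circular arrangements.
So 2 × (4)! = 2 × 24 = 48.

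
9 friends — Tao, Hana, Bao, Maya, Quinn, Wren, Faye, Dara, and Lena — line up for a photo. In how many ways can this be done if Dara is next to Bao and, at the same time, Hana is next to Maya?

Treat {Dara,Bao} as one block (2 orders) and {Hana,Maya} as another (2 orders).
That leaves 7 units to arrange: 2 × 2 × 7! = 4 × 5040 = 20160.

20160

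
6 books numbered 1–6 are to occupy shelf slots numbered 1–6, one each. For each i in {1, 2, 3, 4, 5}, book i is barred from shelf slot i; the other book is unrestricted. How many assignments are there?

Let Aᵢ (for 1 ≤ i ≤ 5) be the placements that put book i in its forbidden shelf slot. Any j of these fix j positions, leaving (6−j)! ways to fill the rest, and there are C(5,j) ways to pick which j.
By inclusion–exclusion, the number of valid placements is Σ_{j=0}^{5} (−1)^j C(5,j)·(6−j)!.
Computing: 720 − 600 + 240 − 60 + 10 − 1 = 309.

309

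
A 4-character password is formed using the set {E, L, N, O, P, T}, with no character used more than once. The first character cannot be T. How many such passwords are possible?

300

The first character has 6−1 = 5 choices (anything except T).
The remaining 3 characters are filled from the other 5 symbols without repetition: 5 × 4 × 3 = 60.
Total: 5 × 60 = 300.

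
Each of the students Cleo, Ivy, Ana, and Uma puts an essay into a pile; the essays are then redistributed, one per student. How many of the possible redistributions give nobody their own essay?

Count assignments avoiding every fixed point. For any j of the 4 students fixed to their own essay, the other 4−j can be arranged in (4−j)! ways.
By inclusion–exclusion this is Σ_{j=0}^{4} (−1)^j C(4,j)·(4−j)!.
Computing: 24 − 24 + 12 − 4 + 1 = 9.

9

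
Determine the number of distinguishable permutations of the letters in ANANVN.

60

ANANVN has 6 letters with A appearing twice and N appearing 3 times.
So there are 6! / (3!·2!) = 60 distinguishable arrangements.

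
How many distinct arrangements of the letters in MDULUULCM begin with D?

With the first slot taken by D, it remains to arrange the other 8 letters (MULUULCM).
Those 8 letters have L appearing twice, M appearing twice, and U appearing 3 times, giving (8)!/(3!·2!·2!) = 1680.

1680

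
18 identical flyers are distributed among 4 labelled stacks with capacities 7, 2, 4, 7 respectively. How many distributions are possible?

Ignoring the caps, the number of non-negative solutions to x_1+…+x_4 = 18 is C(21,3) = 1330.
Subtract solutions that violate a single cap (substitute x_i' = x_i − (cap_i+1)): x_1 ≥ 8 gives C(13,3) = 286; x_2 ≥ 3 gives C(18,3) = 816; x_3 ≥ 5 gives C(16,3) = 560; x_4 ≥ 8 gives C(13,3) = 286. Together 1948.
Add back pairs where two caps are both exceeded: 120 + 56 + 10 + 286 + 120 + 56 = 648.
Subtract triples: 10 + 0 + 0 + 10 = 20.
By inclusion–exclusion the count is 1330 − 1948 + 648 − 20 = 10.

10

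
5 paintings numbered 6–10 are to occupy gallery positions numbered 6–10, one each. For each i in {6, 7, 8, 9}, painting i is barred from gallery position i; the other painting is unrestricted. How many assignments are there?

53

Let Aᵢ (for 6 ≤ i ≤ 9) be the placements that put painting i in its forbidden gallery position. Any j of these fix j positions, leaving (5−j)! ways to fill the rest, and there are C(4,j) ways to pick which j.
By inclusion–exclusion, the number of valid placements is Σ_{j=0}^{4} (−1)^j C(4,j)·(5−j)!.
Computing: 120 − 96 + 36 − 8 + 1 = 53.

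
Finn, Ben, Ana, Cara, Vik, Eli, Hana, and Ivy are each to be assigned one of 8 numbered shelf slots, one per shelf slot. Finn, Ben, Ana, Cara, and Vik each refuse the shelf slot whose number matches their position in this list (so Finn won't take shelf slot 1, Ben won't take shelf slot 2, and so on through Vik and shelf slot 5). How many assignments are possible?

21234

Let Aᵢ (for 1 ≤ i ≤ 5) be the placements that put person i in their forbidden shelf slot. Any j of these fix j positions, leaving (8−j)! ways to fill the rest, and there are C(5,j) ways to pick which j.
By inclusion–exclusion, the number of valid placements is Σ_{j=0}^{5} (−1)^j C(5,j)·(8−j)!.
Computing: 40320 − 25200 + 7200 − 1200 + 120 − 6 = 21234.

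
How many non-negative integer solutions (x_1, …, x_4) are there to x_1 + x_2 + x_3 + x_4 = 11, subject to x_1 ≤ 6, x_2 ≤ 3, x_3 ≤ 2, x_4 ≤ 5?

Ignoring the caps, the number of non-negative solutions to x_1+…+x_4 = 11 is C(14,3) = 364.
Subtract solutions that violate a single cap (substitute x_i' = x_i − (cap_i+1)): x_1 ≥ 7 gives C(7,3) = 35; x_2 ≥ 4 gives C(10,3) = 120; x_3 ≥ 3 gives C(11,3) = 165; x_4 ≥ 6 gives C(8,3) = 56. Together 376.
Add back pairs where two caps are both exceeded: 1 + 4 + 0 + 35 + 4 + 10 = 54.
By inclusion–exclusion the count is 364 − 376 + 54 = 42.

42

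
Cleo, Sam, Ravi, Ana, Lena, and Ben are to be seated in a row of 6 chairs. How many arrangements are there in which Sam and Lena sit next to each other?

Treat {Sam, Lena} as a single unit. There are 5 units to order, and the pair itself can be ordered 2 ways.
So the count is 2·(5)! = 240.

240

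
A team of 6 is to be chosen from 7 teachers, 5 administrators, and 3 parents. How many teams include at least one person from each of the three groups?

Unrestricted: C(15,6) = 5005 ways to pick any 6 of the 15.
Selections missing a whole group: no teachers → C(8,6) = 28; no administrators → C(10,6) = 210; no parents → C(12,6) = 924.
Add back selections omitting two groups (i.e. drawn from a single group): C(7,6) + C(5,6) + C(3,6) = 7.
By inclusion–exclusion: 5005 − 1162 + 7 = 3850.

3850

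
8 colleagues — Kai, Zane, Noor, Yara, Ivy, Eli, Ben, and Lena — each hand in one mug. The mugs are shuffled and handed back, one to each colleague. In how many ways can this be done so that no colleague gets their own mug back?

Let Aᵢ be the assignments in which colleague i gets their own mug. We want the size of the complement of A₁∪…∪A_8.
By inclusion–exclusion this is Σ_{j=0}^{8} (−1)^j C(8,j)·(8−j)!.
Computing: 40320 − 40320 + 20160 − 6720 + 1680 − 336 + 56 − 8 + 1 = 14833.

14833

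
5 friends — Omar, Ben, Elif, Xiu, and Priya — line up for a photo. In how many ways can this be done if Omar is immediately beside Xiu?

48

Glue Omar and Xiu into one block (2 internal orders), leaving 4 units to arrange in a row.
So the count is 2·(4)! = 48.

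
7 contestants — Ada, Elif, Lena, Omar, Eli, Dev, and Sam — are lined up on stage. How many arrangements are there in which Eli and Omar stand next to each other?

1440

Glue Eli and Omar into one block (2 internal orders), leaving 6 units to arrange in a row.
So the count is 2·(6)! = 1440.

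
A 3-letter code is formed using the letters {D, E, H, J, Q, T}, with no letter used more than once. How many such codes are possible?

120

With no repetition, fill the 3 letters in order: 6 choices, then 5, down to 4.
6 × 5 × 4 = 120.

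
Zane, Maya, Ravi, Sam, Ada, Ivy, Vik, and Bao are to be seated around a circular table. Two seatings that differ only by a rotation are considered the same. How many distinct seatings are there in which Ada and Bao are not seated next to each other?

3600

All circular seatings of 8 people number (7)! = 5040.
Those with Ada next to Bao: fuse the pair into one unit and seat 7 units around a circle — 2·(6)! = 1440.
Subtracting, 5040 − 1440 = 3600.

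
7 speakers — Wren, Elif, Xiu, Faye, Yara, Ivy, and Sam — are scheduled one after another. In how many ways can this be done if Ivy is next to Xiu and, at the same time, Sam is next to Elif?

480

Treat {Ivy,Xiu} as one block (2 orders) and {Sam,Elif} as another (2 orders).
That leaves 5 units to arrange: 2 × 2 × 5! = 4 × 120 = 480.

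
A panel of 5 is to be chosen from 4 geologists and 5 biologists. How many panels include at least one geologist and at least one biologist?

Unrestricted: C(9,5) = 126 ways to pick any 5 of the 9.
Subtract selections that omit an entire group: no geologists → C(5,5) = 1; no biologists → C(4,5) = 0.
Both groups omitted at once is impossible, so 126 − 1 = 125.

125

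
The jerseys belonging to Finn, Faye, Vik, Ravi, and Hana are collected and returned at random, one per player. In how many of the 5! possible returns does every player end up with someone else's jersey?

Count assignments avoiding every fixed point. For any j of the 5 players fixed to their old jersey, the other 5−j can be arranged in (5−j)! ways.
By inclusion–exclusion this is Σ_{j=0}^{5} (−1)^j C(5,j)·(5−j)!.
Computing: 120 − 120 + 60 − 20 + 5 − 1 = 44.

44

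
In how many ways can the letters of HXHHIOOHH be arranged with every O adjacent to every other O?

Treat the 2 copies of O as a single block. The multiset to arrange is then {OO, H, H, H, H, H, I, X}, 8 items in all.
That gives (8)!/(5!) = 336 arrangements.

336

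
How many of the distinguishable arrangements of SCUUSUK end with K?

Fix K in the last position and arrange the remaining 6 letters.
Those 6 letters have S appearing twice and U appearing 3 times, giving (6)!/(3!·2!) = 60.

60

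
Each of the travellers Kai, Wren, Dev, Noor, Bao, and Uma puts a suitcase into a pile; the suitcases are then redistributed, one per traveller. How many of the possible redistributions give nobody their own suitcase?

265

Let Aᵢ be the assignments in which traveller i gets their own suitcase. We want the size of the complement of A₁∪…∪A_6.
By inclusion–exclusion this is Σ_{j=0}^{6} (−1)^j C(6,j)·(6−j)!.
Computing: 720 − 720 + 360 − 120 + 30 − 6 + 1 = 265.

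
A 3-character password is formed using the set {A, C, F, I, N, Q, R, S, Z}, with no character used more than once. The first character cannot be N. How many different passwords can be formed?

The first character has 9−1 = 8 choices (anything except N).
The remaining 2 characters are filled from the other 8 symbols without repetition: 8 × 7 = 56.
Total: 8 × 56 = 448.

448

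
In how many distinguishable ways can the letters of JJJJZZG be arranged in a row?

105

The 7 letters of JJJJZZG have repeats: J appearing 4 times and Z appearing twice.
So there are 7! / (4!·2!) = 105 distinguishable arrangements.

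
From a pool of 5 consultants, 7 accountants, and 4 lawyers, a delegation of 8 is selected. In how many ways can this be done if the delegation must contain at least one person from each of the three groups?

12201

With no constraint there are C(16,8) = 12870 possible selections.
Selections missing a whole group: no consultants → C(11,8) = 165; no accountants → C(9,8) = 9; no lawyers → C(12,8) = 495.
Add back selections omitting two groups (i.e. drawn from a single group): C(5,8) + C(7,8) + C(4,8) = 0.
By inclusion–exclusion: 12870 − 669 + 0 = 12201.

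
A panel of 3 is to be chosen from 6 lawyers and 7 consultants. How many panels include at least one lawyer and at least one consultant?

231

Total 3-person selections from all 13: C(13,3) = 286.
Selections missing a whole group: no lawyers → C(7,3) = 35; no consultants → C(6,3) = 20.
Both groups omitted at once is impossible, so 286 − 55 = 231.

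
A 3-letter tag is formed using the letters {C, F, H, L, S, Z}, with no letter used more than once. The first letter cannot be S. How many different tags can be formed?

The first letter has 6−1 = 5 choices (anything except S).
The remaining 2 letters are filled from the other 5 symbols without repetition: 5 × 4 = 20.
Total: 5 × 20 = 100.

100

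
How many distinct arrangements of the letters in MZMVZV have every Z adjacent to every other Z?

30

Treat the 2 copies of Z as a single block. The multiset to arrange is then {ZZ, M, M, V, V}, 5 items in all.
That gives (5)!/(2!·2!) = 30 arrangements.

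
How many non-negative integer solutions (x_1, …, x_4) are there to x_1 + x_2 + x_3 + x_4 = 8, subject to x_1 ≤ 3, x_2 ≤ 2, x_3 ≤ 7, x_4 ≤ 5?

67

Without the upper bounds there are C(11,3) = 165 ways to split 8 among 4 variables.
Subtract solutions that violate a single cap (substitute x_i' = x_i − (cap_i+1)): x_1 ≥ 4 gives C(7,3) = 35; x_2 ≥ 3 gives C(8,3) = 56; x_3 ≥ 8 gives C(3,3) = 1; x_4 ≥ 6 gives C(5,3) = 10. Together 102.
Add back pairs where two caps are both exceeded: 4 + 0 + 0 + 0 + 0 + 0 = 4.
By inclusion–exclusion the count is 165 − 102 + 4 = 67.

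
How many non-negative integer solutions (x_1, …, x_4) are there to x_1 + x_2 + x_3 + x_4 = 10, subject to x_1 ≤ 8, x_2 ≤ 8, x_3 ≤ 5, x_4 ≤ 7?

233

By stars and bars, unrestricted non-negative solutions to x_1+…+x_4 = 10 number C(10+3,3) = 286.
Subtract solutions that violate a single cap (substitute x_i' = x_i − (cap_i+1)): x_1 ≥ 9 gives C(4,3) = 4; x_2 ≥ 9 gives C(4,3) = 4; x_3 ≥ 6 gives C(7,3) = 35; x_4 ≥ 8 gives C(5,3) = 10. Together 53.
No two caps can be exceeded simultaneously, so the pair terms are all 0.
By inclusion–exclusion the count is 286 − 53 + 0 = 233.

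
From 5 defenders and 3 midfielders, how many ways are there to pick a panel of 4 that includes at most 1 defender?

Split by how many defenders are chosen (0 through 1).
Sum: C(5,0)·C(3,4) + C(5,1)·C(3,3) = 0 + 5 = 5.

5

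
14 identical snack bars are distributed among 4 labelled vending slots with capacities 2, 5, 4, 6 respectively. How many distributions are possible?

19

Ignoring the caps, the number of non-negative solutions to x_1+…+x_4 = 14 is C(17,3) = 680.
Subtract solutions that violate a single cap (substitute x_i' = x_i − (cap_i+1)): x_1 ≥ 3 gives C(14,3) = 364; x_2 ≥ 6 gives C(11,3) = 165; x_3 ≥ 5 gives C(12,3) = 220; x_4 ≥ 7 gives C(10,3) = 120. Together 869.
Add back pairs where two caps are both exceeded: 56 + 84 + 35 + 20 + 4 + 10 = 209.
Subtract triples: 1 + 0 + 0 + 0 = 1.
By inclusion–exclusion the count is 680 − 869 + 209 − 1 = 19.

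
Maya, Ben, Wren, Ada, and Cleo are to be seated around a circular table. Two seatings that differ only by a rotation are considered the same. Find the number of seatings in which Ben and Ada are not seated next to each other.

Without the restriction there are (4)! = 24 seatings.
Seatings with Ben beside Ada: treat them as a block with 2 internal orders, giving 2 × (3)! = 12.
Subtracting, 24 − 12 = 12.

12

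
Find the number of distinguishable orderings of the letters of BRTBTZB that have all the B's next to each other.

60

Treat the 3 copies of B as a single block. The multiset to arrange is then {BBB, R, T, T, Z}, 5 items in all.
That gives (5)!/(2!) = 60 arrangements.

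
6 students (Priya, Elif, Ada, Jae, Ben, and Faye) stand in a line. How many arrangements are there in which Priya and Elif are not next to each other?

480

There are 6! = 720 arrangements in all. If Priya and Elif are adjacent, merging them into one block gives 2·(5)! = 240 arrangements.
Complementary counting: 720 − 240 = 480.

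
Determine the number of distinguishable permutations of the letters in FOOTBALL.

10080

FOOTBALL has 8 letters with L appearing twice and O appearing twice.
The number of distinct arrangements is 8!/(2!·2!) = 40320/4 = 10080.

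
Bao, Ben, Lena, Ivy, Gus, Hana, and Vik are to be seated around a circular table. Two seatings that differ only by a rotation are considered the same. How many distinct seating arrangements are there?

Fix one person's seat to break rotational symmetry; the remaining 6 people can be arranged in (6)! = 720 ways.

720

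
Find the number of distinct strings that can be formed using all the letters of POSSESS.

POSSESS has 7 letters with S appearing 4 times.
Dividing 7! = 5040 by 4! = 24 for the repeated letters gives 210.

210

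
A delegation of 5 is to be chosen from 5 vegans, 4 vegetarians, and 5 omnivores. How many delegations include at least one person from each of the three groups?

1500

Total 5-person selections from all 14: C(14,5) = 2002.
Selections missing a whole group: no vegans → C(9,5) = 126; no vegetarians → C(10,5) = 252; no omnivores → C(9,5) = 126.
Add back selections omitting two groups (i.e. drawn from a single group): C(5,5) + C(4,5) + C(5,5) = 2.
By inclusion–exclusion: 2002 − 504 + 2 = 1500.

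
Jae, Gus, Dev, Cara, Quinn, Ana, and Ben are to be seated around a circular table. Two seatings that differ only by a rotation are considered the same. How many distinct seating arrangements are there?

720

Around a circle, 7 distinct people have 7!/7 = (6)! = 720 rotationally distinct seatings.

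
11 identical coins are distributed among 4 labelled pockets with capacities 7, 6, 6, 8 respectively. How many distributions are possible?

Ignoring the caps, the number of non-negative solutions to x_1+…+x_4 = 11 is C(14,3) = 364.
Subtract solutions that violate a single cap (substitute x_i' = x_i − (cap_i+1)): x_1 ≥ 8 gives C(6,3) = 20; x_2 ≥ 7 gives C(7,3) = 35; x_3 ≥ 7 gives C(7,3) = 35; x_4 ≥ 9 gives C(5,3) = 10. Together 100.
No two caps can be exceeded simultaneously, so the pair terms are all 0.
By inclusion–exclusion the count is 364 − 100 + 0 = 264.

264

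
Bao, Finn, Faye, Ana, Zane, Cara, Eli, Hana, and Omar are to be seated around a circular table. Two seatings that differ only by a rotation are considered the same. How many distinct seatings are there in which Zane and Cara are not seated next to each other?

Without the restriction there are (8)! = 40320 seatings.
Those with Zane next to Cara: fuse the pair into one unit and seat 8 units around a circle — 2·(7)! = 10080.
Subtracting, 40320 − 10080 = 30240.

30240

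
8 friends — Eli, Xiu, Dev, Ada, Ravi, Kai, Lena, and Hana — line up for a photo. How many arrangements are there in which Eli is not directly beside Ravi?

30240

Of the 8! = 40320 arrangements, those with Eli and Ravi adjacent number 2 × 7! = 10080 (treat the pair as a block with 2 internal orders).
So 40320 − 10080 = 30240 arrangements keep them apart.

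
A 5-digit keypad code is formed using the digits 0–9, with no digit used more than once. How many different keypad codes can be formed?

30240

With no repetition, fill the 5 digits in order: 10 choices, then 9, down to 6.
10 × 9 × 8 × 7 × 6 = 30240.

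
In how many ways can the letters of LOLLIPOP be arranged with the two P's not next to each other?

1260

Total arrangements of LOLLIPOP: 8!/(3!·2!·2!) = 1680.
If the two P's are adjacent, glue them into one block, leaving 7 items to arrange: (7)!/(3!·2!) = 420 ways.
Hence 1680 − 420 = 1260.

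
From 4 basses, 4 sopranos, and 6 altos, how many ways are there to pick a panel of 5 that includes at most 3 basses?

1992

Split by how many basses are chosen (0 through 3).
Sum: C(4,0)·C(10,5) + C(4,1)·C(10,4) + C(4,2)·C(10,3) + C(4,3)·C(10,2) = 252 + 840 + 720 + 180 = 1992.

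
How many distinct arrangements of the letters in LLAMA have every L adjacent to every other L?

Treat the 2 copies of L as a single block. The multiset to arrange is then {LL, A, A, M}, 4 items in all.
That gives (4)!/(2!) = 12 arrangements.

12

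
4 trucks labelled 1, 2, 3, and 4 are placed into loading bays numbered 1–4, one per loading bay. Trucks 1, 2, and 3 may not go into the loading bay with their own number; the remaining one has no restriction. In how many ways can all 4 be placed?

Let Aᵢ (for i ∈ {1, 2, 3}) be the placements that put truck i in its forbidden loading bay. Any j of these fix j positions, leaving (4−j)! ways to fill the rest, and there are C(3,j) ways to pick which j.
By inclusion–exclusion, the number of valid placements is Σ_{j=0}^{3} (−1)^j C(3,j)·(4−j)!.
Computing: 24 − 18 + 6 − 1 = 11.

11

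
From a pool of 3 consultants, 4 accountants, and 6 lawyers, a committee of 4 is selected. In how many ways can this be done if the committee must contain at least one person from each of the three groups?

360

Unrestricted: C(13,4) = 715 ways to pick any 4 of the 13.
Selections missing a whole group: no consultants → C(10,4) = 210; no accountants → C(9,4) = 126; no lawyers → C(7,4) = 35.
Add back selections omitting two groups (i.e. drawn from a single group): C(3,4) + C(4,4) + C(6,4) = 16.
By inclusion–exclusion: 715 − 371 + 16 = 360.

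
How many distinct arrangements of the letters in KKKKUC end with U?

5

Fix U in the last position and arrange the remaining 5 letters.
Those 5 letters have K appearing 4 times, giving (5)!/(4!) = 5.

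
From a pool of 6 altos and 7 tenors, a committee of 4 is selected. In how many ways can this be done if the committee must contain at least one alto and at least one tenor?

665

With no constraint there are C(13,4) = 715 possible selections.
Subtract selections that omit an entire group: no altos → C(7,4) = 35; no tenors → C(6,4) = 15.
Both groups omitted at once is impossible, so 715 − 50 = 665.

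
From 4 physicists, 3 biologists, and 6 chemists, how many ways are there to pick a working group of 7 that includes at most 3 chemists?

1058

Split by how many chemists are chosen (0 through 3).
Sum: C(6,0)·C(7,7) + C(6,1)·C(7,6) + C(6,2)·C(7,5) + C(6,3)·C(7,4) = 1 + 42 + 315 + 700 = 1058.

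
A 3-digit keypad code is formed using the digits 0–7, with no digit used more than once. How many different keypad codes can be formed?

This is a permutation of 3 out of 8: P(8,3) = 8!/5!.
8 × 7 × 6 = 336.

336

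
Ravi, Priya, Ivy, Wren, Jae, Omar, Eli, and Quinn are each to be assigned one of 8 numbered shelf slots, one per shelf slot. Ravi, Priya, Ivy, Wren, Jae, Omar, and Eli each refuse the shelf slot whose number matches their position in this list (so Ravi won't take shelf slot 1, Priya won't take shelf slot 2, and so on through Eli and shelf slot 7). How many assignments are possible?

Let Aᵢ (for 1 ≤ i ≤ 7) be the placements that put person i in their forbidden shelf slot. Any j of these fix j positions, leaving (8−j)! ways to fill the rest, and there are C(7,j) ways to pick which j.
By inclusion–exclusion, the number of valid placements is Σ_{j=0}^{7} (−1)^j C(7,j)·(8−j)!.
Computing: 40320 − 35280 + 15120 − 4200 + 840 − 126 + 14 − 1 = 16687.

16687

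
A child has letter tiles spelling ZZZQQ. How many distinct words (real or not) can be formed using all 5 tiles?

10

ZZZQQ has 5 letters with Q appearing twice and Z appearing 3 times.
The number of distinct arrangements is 5!/(3!·2!) = 120/12 = 10.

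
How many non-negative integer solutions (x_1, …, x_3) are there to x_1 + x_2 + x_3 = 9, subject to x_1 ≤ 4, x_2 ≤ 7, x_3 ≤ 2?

By stars and bars, unrestricted non-negative solutions to x_1+…+x_3 = 9 number C(9+2,2) = 55.
Subtract solutions that violate a single cap (substitute x_i' = x_i − (cap_i+1)): x_1 ≥ 5 gives C(6,2) = 15; x_2 ≥ 8 gives C(3,2) = 3; x_3 ≥ 3 gives C(8,2) = 28. Together 46.
Add back pairs where two caps are both exceeded: 0 + 3 + 0 = 3.
By inclusion–exclusion the count is 55 − 46 + 3 = 12.

12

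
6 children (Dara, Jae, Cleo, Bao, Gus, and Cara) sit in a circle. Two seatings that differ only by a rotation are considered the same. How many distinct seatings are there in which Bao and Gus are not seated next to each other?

72

Without the restriction there are (5)! = 120 seatings.
Those with Bao next to Gus: fuse the pair into one unit and seat 5 units around a circle — 2·(4)! = 48.
Subtracting, 120 − 48 = 72.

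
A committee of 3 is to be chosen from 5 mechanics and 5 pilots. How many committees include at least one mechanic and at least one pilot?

Total 3-person selections from all 10: C(10,3) = 120.
Selections missing a whole group: no mechanics → C(5,3) = 10; no pilots → C(5,3) = 10.
Both groups omitted at once is impossible, so 120 − 20 = 100.

100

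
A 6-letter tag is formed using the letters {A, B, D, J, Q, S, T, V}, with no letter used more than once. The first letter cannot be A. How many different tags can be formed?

The first letter has 8−1 = 7 choices (anything except A).
The remaining 5 letters are filled from the other 7 symbols without repetition: 7 × 6 × 5 × 4 × 3 = 2520.
Total: 7 × 2520 = 17640.

17640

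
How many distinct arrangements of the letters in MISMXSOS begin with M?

840

Fix M in the first position and arrange the remaining 7 letters.
Those 7 letters have S appearing 3 times, giving (7)!/(3!) = 840.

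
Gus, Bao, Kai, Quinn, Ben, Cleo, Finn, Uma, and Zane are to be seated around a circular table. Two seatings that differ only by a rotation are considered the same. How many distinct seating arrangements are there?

40320

Around a circle, 9 distinct people have 9!/9 = (8)! = 40320 rotationally distinct seatings.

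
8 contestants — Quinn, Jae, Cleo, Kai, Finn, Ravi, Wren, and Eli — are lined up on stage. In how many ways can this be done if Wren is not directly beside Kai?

30240

Of the 8! = 40320 arrangements, those with Wren and Kai adjacent number 2 × 7! = 10080 (treat the pair as a block with 2 internal orders).
So 40320 − 10080 = 30240 arrangements keep them apart.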